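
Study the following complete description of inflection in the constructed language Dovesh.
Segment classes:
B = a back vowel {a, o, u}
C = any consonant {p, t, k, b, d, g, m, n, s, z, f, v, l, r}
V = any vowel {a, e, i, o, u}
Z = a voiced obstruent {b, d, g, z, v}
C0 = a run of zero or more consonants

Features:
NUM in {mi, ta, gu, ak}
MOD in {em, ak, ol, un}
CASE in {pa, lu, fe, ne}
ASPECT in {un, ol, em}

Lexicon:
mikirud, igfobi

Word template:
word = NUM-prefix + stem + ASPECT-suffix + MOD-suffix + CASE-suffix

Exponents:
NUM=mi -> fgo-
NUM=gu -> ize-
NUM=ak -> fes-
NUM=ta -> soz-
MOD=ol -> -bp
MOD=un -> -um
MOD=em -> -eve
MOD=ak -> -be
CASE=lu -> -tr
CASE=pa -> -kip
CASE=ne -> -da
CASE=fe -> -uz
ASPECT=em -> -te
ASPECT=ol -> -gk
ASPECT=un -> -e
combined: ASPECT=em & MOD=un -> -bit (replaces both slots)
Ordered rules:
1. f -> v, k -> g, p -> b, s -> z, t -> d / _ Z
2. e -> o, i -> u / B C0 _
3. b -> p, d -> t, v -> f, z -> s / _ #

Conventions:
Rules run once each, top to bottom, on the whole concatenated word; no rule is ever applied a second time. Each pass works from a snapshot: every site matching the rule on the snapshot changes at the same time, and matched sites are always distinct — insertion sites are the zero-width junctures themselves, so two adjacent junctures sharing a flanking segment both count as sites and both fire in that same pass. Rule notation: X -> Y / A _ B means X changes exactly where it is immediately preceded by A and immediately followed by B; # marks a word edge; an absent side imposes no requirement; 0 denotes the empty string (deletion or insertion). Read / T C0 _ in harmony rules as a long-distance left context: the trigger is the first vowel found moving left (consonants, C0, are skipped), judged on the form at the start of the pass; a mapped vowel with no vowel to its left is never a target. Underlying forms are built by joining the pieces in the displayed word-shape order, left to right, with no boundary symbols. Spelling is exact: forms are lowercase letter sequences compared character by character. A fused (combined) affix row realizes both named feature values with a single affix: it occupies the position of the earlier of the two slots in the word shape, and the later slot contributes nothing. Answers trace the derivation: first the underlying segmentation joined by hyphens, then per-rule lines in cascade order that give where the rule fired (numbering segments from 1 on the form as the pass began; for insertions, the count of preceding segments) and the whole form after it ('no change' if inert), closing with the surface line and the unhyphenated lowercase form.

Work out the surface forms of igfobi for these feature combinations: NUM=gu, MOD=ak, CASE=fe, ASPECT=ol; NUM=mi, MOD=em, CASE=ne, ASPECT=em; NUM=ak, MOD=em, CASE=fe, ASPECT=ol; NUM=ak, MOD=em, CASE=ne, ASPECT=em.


cell NUM=gu, MOD=ak, CASE=fe, ASPECT=ol:
underlying: ize-igfobi-gk-be-uz
1. f -> v, k -> g, p -> b, s -> z, t -> d / _ Z: fires at position(s) 11: izeigfobiggbeuz
2. e -> o, i -> u / B C0 _: fires at position(s) 9: izeigfobuggbeuz
3. b -> p, d -> t, v -> f, z -> s / _ #: fires at position(s) 15: izeigfobuggbeus
surface: izeigfobuggbeus

cell NUM=mi, MOD=em, CASE=ne, ASPECT=em:
underlying: fgo-igfobi-te-eve-da
1. f -> v, k -> g, p -> b, s -> z, t -> d / _ Z: fires at position(s) 1: vgoigfobiteeveda
2. e -> o, i -> u / B C0 _: fires at position(s) 4, 9: vgougfobuteeveda
3. b -> p, d -> t, v -> f, z -> s / _ #: no change
surface: vgougfobuteeveda

cell NUM=ak, MOD=em, CASE=fe, ASPECT=ol:
underlying: fes-igfobi-gk-eve-uz
1. f -> v, k -> g, p -> b, s -> z, t -> d / _ Z: no change
2. e -> o, i -> u / B C0 _: fires at position(s) 9: fesigfobugkeveuz
3. b -> p, d -> t, v -> f, z -> s / _ #: fires at position(s) 16: fesigfobugkeveus
surface: fesigfobugkeveus

cell NUM=ak, MOD=em, CASE=ne, ASPECT=em:
underlying: fes-igfobi-te-eve-da
1. f -> v, k -> g, p -> b, s -> z, t -> d / _ Z: no change
2. e -> o, i -> u / B C0 _: fires at position(s) 9: fesigfobuteeveda
3. b -> p, d -> t, v -> f, z -> s / _ #: no change
surface: fesigfobuteeveda


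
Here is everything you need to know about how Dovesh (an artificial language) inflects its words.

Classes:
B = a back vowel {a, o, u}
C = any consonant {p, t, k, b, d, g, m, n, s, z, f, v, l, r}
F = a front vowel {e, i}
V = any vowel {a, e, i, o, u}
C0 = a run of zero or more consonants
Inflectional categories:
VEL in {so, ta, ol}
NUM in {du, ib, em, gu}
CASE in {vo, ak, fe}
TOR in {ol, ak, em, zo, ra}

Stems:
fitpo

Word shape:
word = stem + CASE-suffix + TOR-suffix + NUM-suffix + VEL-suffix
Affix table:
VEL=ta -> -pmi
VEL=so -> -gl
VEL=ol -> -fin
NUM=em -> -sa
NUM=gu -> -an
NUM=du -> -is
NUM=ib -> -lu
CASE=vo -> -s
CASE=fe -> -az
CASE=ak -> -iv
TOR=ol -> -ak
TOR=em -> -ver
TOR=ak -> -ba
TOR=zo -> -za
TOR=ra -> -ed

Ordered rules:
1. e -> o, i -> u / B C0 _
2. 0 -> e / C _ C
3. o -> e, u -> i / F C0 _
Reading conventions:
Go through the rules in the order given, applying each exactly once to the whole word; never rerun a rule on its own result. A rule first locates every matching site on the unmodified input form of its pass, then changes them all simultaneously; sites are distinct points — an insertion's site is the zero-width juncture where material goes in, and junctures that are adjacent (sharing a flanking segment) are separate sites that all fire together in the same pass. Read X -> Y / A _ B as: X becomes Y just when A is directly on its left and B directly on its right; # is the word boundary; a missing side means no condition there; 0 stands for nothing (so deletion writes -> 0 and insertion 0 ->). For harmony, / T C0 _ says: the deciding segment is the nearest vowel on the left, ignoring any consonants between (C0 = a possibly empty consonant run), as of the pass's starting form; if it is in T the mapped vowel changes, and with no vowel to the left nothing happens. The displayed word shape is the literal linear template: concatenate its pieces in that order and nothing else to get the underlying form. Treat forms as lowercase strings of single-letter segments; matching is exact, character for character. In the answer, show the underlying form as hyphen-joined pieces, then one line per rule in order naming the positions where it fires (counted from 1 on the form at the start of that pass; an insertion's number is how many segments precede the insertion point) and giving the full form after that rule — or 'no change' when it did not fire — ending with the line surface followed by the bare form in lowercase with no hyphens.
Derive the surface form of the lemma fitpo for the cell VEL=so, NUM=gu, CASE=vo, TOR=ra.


underlying: fitpo-s-ed-an-gl
1. e -> o, i -> u / B C0 _: fires at position(s) 7: fitposodangl
2. 0 -> e / C _ C: inserts after position(s) 3, 10, 11: fiteposodanegel
3. o -> e, u -> i / F C0 _: fires at position(s) 6: fitepesodanegel
surface: fitepesodanegel


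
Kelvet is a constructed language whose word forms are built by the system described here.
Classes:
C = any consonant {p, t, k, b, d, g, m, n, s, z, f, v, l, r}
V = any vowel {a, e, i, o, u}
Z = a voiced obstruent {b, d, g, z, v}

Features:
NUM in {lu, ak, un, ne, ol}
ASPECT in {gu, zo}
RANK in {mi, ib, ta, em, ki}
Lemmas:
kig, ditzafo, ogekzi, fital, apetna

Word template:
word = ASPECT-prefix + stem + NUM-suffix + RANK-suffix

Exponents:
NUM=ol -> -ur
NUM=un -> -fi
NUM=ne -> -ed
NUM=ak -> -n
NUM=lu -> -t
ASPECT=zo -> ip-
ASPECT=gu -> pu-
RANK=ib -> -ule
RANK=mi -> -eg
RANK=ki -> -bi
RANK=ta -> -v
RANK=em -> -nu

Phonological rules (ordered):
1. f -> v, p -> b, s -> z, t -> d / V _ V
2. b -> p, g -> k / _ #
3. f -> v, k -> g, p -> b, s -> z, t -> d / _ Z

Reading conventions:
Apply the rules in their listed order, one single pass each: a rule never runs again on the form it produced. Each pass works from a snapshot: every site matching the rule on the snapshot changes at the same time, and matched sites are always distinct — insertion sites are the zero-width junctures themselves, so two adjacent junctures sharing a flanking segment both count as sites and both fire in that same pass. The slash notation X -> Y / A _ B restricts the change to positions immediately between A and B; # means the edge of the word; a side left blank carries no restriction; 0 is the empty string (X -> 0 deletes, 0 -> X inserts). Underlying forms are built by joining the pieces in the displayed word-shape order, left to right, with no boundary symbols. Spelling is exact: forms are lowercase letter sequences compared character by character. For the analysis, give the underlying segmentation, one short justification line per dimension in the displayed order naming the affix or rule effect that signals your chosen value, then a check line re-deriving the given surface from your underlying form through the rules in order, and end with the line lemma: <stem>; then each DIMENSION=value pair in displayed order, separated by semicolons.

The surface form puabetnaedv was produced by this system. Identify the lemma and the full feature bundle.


underlying: pu-apetna-ed-v
NUM=ne - signalled by the affix -ed
ASPECT=gu - signalled by the affix pu-
RANK=ta - signalled by the affix -v
check: puapetnaedv -> puabetnaedv -> puabetnaedv -> puabetnaedv
lemma: apetna; NUM=ne; ASPECT=gu; RANK=ta


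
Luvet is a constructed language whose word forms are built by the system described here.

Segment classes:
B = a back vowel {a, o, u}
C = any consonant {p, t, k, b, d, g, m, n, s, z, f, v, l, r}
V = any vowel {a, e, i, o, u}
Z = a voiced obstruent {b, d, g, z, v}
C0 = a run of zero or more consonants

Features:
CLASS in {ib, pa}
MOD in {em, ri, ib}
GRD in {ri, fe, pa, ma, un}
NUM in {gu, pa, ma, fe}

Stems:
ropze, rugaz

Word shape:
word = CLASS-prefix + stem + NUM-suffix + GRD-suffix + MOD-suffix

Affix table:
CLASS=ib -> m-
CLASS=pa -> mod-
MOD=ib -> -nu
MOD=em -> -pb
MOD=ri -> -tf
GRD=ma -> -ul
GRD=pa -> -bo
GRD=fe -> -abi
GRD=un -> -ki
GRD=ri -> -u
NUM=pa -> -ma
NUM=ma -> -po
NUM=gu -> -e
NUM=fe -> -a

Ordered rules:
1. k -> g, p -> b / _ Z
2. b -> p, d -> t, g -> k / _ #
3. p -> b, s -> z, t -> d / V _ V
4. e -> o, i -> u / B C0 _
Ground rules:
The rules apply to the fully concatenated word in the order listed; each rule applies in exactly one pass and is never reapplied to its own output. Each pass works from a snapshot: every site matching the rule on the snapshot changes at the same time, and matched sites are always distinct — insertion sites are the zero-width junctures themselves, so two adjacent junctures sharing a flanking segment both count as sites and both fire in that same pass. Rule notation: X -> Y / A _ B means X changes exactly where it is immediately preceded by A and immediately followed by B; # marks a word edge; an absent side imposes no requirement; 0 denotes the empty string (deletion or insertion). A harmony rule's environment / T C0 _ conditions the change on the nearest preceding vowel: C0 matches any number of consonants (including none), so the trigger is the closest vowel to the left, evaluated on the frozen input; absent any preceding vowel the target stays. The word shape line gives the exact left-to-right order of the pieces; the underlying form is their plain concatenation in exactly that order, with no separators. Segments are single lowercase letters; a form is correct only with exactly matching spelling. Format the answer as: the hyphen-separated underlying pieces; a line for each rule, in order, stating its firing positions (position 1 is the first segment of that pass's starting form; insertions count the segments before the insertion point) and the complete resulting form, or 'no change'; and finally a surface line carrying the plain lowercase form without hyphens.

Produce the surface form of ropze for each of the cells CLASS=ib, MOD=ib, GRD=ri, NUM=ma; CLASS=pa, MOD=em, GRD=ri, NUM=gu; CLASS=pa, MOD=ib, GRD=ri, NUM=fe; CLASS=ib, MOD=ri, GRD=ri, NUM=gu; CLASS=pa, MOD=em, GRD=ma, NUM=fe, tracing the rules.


cell CLASS=ib, MOD=ib, GRD=ri, NUM=ma:
underlying: m-ropze-po-u-nu
1. k -> g, p -> b / _ Z: fires at position(s) 4: mrobzepounu
2. b -> p, d -> t, g -> k / _ #: no change
3. p -> b, s -> z, t -> d / V _ V: fires at position(s) 7: mrobzebounu
4. e -> o, i -> u / B C0 _: fires at position(s) 6: mrobzobounu
surface: mrobzobounu

cell CLASS=pa, MOD=em, GRD=ri, NUM=gu:
underlying: mod-ropze-e-u-pb
1. k -> g, p -> b / _ Z: fires at position(s) 6, 11: modrobzeeubb
2. b -> p, d -> t, g -> k / _ #: fires at position(s) 12: modrobzeeubp
3. p -> b, s -> z, t -> d / V _ V: no change
4. e -> o, i -> u / B C0 _: fires at position(s) 8: modrobzoeubp
surface: modrobzoeubp

cell CLASS=pa, MOD=ib, GRD=ri, NUM=fe:
underlying: mod-ropze-a-u-nu
1. k -> g, p -> b / _ Z: fires at position(s) 6: modrobzeaunu
2. b -> p, d -> t, g -> k / _ #: no change
3. p -> b, s -> z, t -> d / V _ V: no change
4. e -> o, i -> u / B C0 _: fires at position(s) 8: modrobzoaunu
surface: modrobzoaunu

cell CLASS=ib, MOD=ri, GRD=ri, NUM=gu:
underlying: m-ropze-e-u-tf
1. k -> g, p -> b / _ Z: fires at position(s) 4: mrobzeeutf
2. b -> p, d -> t, g -> k / _ #: no change
3. p -> b, s -> z, t -> d / V _ V: no change
4. e -> o, i -> u / B C0 _: fires at position(s) 6: mrobzoeutf
surface: mrobzoeutf

cell CLASS=pa, MOD=em, GRD=ma, NUM=fe:
underlying: mod-ropze-a-ul-pb
1. k -> g, p -> b / _ Z: fires at position(s) 6, 12: modrobzeaulbb
2. b -> p, d -> t, g -> k / _ #: fires at position(s) 13: modrobzeaulbp
3. p -> b, s -> z, t -> d / V _ V: no change
4. e -> o, i -> u / B C0 _: fires at position(s) 8: modrobzoaulbp
surface: modrobzoaulbp


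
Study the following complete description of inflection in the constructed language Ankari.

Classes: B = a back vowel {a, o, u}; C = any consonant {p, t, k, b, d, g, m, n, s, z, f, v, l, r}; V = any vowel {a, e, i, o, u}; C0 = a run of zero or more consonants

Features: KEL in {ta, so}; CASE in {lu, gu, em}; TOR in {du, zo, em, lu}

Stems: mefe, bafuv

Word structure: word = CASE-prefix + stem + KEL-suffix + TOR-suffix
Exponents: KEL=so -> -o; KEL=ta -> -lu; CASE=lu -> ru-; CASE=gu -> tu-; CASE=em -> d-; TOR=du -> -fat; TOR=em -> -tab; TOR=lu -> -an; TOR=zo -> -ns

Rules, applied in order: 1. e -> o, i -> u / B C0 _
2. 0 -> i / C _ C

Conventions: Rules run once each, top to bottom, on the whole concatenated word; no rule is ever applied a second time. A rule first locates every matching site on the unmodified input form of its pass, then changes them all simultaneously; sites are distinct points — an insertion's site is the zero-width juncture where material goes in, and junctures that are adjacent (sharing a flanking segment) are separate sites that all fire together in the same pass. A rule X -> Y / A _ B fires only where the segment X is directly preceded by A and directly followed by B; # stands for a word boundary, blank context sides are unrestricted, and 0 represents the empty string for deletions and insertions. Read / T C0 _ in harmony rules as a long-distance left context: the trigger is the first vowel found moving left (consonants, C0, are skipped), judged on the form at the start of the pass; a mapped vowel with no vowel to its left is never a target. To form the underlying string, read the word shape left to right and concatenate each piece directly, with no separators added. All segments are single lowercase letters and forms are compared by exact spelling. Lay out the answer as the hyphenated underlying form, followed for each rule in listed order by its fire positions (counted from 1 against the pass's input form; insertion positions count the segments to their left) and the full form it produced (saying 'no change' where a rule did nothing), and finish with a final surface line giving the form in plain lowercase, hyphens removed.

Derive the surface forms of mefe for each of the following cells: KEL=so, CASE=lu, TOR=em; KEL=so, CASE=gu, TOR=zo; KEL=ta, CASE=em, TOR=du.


cell KEL=so, CASE=lu, TOR=em:
underlying: ru-mefe-o-tab
1. e -> o, i -> u / B C0 _: fires at position(s) 4: rumofeotab
2. 0 -> i / C _ C: no change
surface: rumofeotab

cell KEL=so, CASE=gu, TOR=zo:
underlying: tu-mefe-o-ns
1. e -> o, i -> u / B C0 _: fires at position(s) 4: tumofeons
2. 0 -> i / C _ C: inserts after position(s) 8: tumofeonis
surface: tumofeonis

cell KEL=ta, CASE=em, TOR=du:
underlying: d-mefe-lu-fat
1. e -> o, i -> u / B C0 _: no change
2. 0 -> i / C _ C: inserts after position(s) 1: dimefelufat
surface: dimefelufat


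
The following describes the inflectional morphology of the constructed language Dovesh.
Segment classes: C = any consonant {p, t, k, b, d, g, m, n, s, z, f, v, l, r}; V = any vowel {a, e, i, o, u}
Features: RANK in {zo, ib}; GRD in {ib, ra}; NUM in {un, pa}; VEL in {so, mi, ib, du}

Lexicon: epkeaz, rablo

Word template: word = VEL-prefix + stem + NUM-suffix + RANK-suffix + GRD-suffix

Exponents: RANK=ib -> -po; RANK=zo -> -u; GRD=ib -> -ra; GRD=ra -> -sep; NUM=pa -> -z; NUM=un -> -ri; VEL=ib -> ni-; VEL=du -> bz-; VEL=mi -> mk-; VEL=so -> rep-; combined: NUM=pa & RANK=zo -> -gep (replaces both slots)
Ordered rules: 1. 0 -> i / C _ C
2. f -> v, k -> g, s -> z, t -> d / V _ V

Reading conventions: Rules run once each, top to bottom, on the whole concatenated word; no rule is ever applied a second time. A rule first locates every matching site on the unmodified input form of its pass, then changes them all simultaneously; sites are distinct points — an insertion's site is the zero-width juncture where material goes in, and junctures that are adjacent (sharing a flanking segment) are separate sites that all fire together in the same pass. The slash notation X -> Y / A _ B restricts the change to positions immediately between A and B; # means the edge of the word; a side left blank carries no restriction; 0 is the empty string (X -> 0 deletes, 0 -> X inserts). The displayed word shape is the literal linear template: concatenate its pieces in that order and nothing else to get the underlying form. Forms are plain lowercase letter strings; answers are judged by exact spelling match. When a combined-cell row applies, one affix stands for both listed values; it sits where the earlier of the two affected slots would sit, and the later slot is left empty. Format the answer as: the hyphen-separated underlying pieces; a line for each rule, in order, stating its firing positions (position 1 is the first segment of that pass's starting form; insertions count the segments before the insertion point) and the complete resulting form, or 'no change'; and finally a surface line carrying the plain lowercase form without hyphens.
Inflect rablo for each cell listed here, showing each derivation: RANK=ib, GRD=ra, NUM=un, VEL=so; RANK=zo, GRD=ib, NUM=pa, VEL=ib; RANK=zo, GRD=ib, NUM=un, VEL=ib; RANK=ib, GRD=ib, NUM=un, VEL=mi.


cell RANK=ib, GRD=ra, NUM=un, VEL=so:
underlying: rep-rablo-ri-po-sep
1. 0 -> i / C _ C: inserts after position(s) 3, 6: repirabiloriposep
2. f -> v, k -> g, s -> z, t -> d / V _ V: fires at position(s) 15: repirabiloripozep
surface: repirabiloripozep

cell RANK=zo, GRD=ib, NUM=pa, VEL=ib:
underlying: ni-rablo-gep-ra
1. 0 -> i / C _ C: inserts after position(s) 5, 10: nirabilogepira
2. f -> v, k -> g, s -> z, t -> d / V _ V: no change
surface: nirabilogepira

cell RANK=zo, GRD=ib, NUM=un, VEL=ib:
underlying: ni-rablo-ri-u-ra
1. 0 -> i / C _ C: inserts after position(s) 5: nirabiloriura
2. f -> v, k -> g, s -> z, t -> d / V _ V: no change
surface: nirabiloriura

cell RANK=ib, GRD=ib, NUM=un, VEL=mi:
underlying: mk-rablo-ri-po-ra
1. 0 -> i / C _ C: inserts after position(s) 1, 2, 5: mikirabiloripora
2. f -> v, k -> g, s -> z, t -> d / V _ V: fires at position(s) 3: migirabiloripora
surface: migirabiloripora


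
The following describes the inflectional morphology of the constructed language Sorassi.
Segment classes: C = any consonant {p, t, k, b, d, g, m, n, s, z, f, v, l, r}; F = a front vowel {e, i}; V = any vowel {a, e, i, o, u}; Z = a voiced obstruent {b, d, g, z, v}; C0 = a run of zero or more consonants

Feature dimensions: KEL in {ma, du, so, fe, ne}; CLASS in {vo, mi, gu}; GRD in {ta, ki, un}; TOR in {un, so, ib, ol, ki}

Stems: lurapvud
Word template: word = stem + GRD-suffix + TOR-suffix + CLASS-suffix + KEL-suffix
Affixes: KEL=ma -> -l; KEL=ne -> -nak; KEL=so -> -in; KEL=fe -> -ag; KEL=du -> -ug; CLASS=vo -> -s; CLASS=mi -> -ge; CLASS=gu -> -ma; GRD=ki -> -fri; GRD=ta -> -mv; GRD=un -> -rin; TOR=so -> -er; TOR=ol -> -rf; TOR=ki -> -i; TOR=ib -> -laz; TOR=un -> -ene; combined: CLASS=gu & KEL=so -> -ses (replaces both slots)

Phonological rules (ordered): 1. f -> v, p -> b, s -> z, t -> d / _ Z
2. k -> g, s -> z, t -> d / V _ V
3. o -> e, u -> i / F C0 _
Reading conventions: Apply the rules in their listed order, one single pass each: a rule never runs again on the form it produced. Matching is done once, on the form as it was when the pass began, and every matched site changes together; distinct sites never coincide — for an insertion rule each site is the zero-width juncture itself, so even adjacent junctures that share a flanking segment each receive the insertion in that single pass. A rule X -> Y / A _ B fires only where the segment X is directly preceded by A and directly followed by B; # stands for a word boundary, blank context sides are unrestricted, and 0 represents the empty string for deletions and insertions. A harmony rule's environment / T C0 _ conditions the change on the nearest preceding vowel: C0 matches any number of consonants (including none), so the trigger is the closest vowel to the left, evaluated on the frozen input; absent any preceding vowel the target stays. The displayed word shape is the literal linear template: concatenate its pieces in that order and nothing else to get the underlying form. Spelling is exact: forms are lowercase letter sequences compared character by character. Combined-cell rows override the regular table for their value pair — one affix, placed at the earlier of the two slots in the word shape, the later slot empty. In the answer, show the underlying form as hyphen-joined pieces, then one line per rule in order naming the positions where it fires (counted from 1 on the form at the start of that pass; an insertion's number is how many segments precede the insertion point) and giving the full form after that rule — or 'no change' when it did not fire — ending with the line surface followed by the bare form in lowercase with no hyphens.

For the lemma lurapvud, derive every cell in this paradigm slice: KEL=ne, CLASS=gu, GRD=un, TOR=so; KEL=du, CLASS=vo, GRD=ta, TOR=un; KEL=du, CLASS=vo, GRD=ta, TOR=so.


cell KEL=ne, CLASS=gu, GRD=un, TOR=so:
underlying: lurapvud-rin-er-ma-nak
1. f -> v, p -> b, s -> z, t -> d / _ Z: fires at position(s) 5: lurabvudrinermanak
2. k -> g, s -> z, t -> d / V _ V: no change
3. o -> e, u -> i / F C0 _: no change
surface: lurabvudrinermanak

cell KEL=du, CLASS=vo, GRD=ta, TOR=un:
underlying: lurapvud-mv-ene-s-ug
1. f -> v, p -> b, s -> z, t -> d / _ Z: fires at position(s) 5: lurabvudmvenesug
2. k -> g, s -> z, t -> d / V _ V: fires at position(s) 14: lurabvudmvenezug
3. o -> e, u -> i / F C0 _: fires at position(s) 15: lurabvudmvenezig
surface: lurabvudmvenezig

cell KEL=du, CLASS=vo, GRD=ta, TOR=so:
underlying: lurapvud-mv-er-s-ug
1. f -> v, p -> b, s -> z, t -> d / _ Z: fires at position(s) 5: lurabvudmversug
2. k -> g, s -> z, t -> d / V _ V: no change
3. o -> e, u -> i / F C0 _: fires at position(s) 14: lurabvudmversig
surface: lurabvudmversig


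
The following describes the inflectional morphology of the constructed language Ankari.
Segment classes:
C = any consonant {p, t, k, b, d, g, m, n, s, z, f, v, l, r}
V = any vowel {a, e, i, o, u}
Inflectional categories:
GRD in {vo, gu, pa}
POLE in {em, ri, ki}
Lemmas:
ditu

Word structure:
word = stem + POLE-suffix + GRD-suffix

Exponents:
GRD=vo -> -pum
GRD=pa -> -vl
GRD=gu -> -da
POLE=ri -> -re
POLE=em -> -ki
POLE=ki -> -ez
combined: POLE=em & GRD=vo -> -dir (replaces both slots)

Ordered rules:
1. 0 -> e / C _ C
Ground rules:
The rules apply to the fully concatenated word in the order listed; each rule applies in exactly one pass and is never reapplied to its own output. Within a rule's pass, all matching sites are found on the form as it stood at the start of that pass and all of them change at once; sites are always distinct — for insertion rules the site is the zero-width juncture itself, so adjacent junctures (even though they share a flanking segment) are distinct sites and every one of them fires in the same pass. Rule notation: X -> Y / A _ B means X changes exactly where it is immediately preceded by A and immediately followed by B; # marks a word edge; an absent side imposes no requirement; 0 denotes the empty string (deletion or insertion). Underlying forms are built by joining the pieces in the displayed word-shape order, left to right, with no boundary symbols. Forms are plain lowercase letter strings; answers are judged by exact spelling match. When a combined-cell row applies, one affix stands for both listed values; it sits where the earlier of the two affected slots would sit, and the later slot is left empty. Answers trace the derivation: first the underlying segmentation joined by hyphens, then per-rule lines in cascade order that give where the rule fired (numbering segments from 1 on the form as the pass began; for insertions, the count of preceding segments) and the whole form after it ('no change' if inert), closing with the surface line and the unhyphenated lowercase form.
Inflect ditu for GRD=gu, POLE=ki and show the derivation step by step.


underlying: ditu-ez-da
1. 0 -> e / C _ C: inserts after position(s) 6: dituezeda
surface: dituezeda


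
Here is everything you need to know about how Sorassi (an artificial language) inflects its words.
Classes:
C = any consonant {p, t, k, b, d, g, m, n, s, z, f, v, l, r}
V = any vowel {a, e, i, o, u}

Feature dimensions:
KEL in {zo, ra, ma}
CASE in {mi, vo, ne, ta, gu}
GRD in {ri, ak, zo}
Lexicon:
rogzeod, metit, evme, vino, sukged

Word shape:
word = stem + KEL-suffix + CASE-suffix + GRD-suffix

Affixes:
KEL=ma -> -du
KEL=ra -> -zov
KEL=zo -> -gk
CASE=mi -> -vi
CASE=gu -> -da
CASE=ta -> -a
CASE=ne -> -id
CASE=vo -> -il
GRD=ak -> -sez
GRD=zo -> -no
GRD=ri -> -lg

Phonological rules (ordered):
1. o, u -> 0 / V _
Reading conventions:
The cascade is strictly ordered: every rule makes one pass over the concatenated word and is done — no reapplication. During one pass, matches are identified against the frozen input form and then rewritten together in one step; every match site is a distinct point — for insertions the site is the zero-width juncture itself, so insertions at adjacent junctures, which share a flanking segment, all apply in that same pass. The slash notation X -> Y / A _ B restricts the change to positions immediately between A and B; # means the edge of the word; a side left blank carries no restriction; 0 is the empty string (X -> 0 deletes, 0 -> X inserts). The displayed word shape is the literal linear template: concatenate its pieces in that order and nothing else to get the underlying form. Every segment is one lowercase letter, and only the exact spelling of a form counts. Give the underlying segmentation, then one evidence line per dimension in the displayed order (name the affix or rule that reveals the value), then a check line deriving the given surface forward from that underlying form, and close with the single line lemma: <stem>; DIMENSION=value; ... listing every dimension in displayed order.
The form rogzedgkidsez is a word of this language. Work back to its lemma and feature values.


underlying: rogzeod-gk-id-sez
KEL=zo - signalled by the affix -gk
CASE=ne - signalled by the affix -id
GRD=ak - signalled by the affix -sez
check: rogzeodgkidsez -> rogzedgkidsez
lemma: rogzeod; KEL=zo; CASE=ne; GRD=ak


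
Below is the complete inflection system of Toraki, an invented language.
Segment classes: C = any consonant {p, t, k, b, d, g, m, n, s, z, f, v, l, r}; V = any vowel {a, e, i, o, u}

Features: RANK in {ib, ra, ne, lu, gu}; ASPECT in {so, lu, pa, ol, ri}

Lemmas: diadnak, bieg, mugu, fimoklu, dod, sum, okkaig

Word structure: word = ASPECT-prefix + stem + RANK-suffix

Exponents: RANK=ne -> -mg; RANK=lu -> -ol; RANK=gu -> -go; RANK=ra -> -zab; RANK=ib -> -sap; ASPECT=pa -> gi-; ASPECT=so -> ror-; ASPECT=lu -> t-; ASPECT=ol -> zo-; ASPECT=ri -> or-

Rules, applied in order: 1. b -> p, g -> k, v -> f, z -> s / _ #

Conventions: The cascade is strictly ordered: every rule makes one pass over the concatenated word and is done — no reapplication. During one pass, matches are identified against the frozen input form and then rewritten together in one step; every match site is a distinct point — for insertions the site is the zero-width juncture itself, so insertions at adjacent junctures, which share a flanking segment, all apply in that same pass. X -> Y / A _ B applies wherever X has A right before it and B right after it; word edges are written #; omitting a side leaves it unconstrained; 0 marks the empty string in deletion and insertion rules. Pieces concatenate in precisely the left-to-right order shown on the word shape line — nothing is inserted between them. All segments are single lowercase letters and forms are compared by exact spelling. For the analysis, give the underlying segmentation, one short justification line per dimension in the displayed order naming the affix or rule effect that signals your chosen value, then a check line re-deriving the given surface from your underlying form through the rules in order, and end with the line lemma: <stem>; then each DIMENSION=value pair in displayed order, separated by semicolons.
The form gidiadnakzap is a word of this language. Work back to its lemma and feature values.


underlying: gi-diadnak-zab
RANK=ra - signalled by the affix -zab
ASPECT=pa - signalled by the affix gi-
check: gidiadnakzab -> gidiadnakzap
lemma: diadnak; RANK=ra; ASPECT=pa


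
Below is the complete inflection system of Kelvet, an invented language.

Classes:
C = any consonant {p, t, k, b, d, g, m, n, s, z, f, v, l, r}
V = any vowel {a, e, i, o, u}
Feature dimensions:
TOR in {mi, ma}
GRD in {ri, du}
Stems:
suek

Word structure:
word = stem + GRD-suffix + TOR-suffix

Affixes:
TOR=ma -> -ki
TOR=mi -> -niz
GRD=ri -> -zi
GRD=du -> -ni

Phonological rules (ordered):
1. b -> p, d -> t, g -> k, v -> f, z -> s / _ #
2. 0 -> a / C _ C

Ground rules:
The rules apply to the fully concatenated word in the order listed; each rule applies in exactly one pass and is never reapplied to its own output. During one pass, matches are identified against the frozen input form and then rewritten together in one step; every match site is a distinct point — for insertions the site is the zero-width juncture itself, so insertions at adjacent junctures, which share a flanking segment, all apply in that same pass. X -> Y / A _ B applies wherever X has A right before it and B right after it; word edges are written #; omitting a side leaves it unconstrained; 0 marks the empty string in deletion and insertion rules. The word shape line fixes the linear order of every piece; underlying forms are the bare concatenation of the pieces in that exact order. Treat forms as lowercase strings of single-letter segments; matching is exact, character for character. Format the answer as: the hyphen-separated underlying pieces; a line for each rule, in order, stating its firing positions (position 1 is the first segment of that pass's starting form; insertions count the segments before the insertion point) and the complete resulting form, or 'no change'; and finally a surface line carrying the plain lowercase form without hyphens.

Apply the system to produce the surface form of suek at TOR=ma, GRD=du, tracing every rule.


underlying: suek-ni-ki
1. b -> p, d -> t, g -> k, v -> f, z -> s / _ #: no change
2. 0 -> a / C _ C: inserts after position(s) 4: suekaniki
surface: suekaniki


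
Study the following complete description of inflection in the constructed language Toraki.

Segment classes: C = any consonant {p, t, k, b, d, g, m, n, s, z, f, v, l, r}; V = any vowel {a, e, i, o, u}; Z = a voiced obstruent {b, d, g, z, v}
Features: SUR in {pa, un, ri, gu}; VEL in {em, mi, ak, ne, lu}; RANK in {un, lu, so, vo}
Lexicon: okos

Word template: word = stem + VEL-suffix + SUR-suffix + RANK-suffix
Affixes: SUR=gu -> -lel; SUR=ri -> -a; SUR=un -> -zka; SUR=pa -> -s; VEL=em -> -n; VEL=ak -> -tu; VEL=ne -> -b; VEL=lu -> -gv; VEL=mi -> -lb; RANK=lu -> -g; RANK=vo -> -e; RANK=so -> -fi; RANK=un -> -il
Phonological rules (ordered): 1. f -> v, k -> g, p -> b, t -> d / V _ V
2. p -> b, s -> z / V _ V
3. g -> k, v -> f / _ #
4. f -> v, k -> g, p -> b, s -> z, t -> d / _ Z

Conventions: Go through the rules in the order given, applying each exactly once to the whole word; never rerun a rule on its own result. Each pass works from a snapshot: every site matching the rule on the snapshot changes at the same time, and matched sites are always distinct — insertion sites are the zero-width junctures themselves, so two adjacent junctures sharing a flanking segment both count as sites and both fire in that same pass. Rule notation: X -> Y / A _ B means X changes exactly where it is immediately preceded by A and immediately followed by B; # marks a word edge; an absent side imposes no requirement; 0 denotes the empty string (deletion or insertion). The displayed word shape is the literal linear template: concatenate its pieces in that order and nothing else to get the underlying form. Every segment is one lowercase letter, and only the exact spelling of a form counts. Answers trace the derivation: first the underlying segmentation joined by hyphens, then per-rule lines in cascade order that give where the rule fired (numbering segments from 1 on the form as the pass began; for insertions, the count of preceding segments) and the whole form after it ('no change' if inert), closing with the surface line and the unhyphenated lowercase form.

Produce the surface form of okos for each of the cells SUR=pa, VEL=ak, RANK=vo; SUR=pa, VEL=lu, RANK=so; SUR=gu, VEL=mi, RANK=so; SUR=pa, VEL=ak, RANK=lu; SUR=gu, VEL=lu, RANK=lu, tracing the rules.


cell SUR=pa, VEL=ak, RANK=vo:
underlying: okos-tu-s-e
1. f -> v, k -> g, p -> b, t -> d / V _ V: fires at position(s) 2: ogostuse
2. p -> b, s -> z / V _ V: fires at position(s) 7: ogostuze
3. g -> k, v -> f / _ #: no change
4. f -> v, k -> g, p -> b, s -> z, t -> d / _ Z: no change
surface: ogostuze

cell SUR=pa, VEL=lu, RANK=so:
underlying: okos-gv-s-fi
1. f -> v, k -> g, p -> b, t -> d / V _ V: fires at position(s) 2: ogosgvsfi
2. p -> b, s -> z / V _ V: no change
3. g -> k, v -> f / _ #: no change
4. f -> v, k -> g, p -> b, s -> z, t -> d / _ Z: fires at position(s) 4: ogozgvsfi
surface: ogozgvsfi

cell SUR=gu, VEL=mi, RANK=so:
underlying: okos-lb-lel-fi
1. f -> v, k -> g, p -> b, t -> d / V _ V: fires at position(s) 2: ogoslblelfi
2. p -> b, s -> z / V _ V: no change
3. g -> k, v -> f / _ #: no change
4. f -> v, k -> g, p -> b, s -> z, t -> d / _ Z: no change
surface: ogoslblelfi

cell SUR=pa, VEL=ak, RANK=lu:
underlying: okos-tu-s-g
1. f -> v, k -> g, p -> b, t -> d / V _ V: fires at position(s) 2: ogostusg
2. p -> b, s -> z / V _ V: no change
3. g -> k, v -> f / _ #: fires at position(s) 8: ogostusk
4. f -> v, k -> g, p -> b, s -> z, t -> d / _ Z: no change
surface: ogostusk

cell SUR=gu, VEL=lu, RANK=lu:
underlying: okos-gv-lel-g
1. f -> v, k -> g, p -> b, t -> d / V _ V: fires at position(s) 2: ogosgvlelg
2. p -> b, s -> z / V _ V: no change
3. g -> k, v -> f / _ #: fires at position(s) 10: ogosgvlelk
4. f -> v, k -> g, p -> b, s -> z, t -> d / _ Z: fires at position(s) 4: ogozgvlelk
surface: ogozgvlelk


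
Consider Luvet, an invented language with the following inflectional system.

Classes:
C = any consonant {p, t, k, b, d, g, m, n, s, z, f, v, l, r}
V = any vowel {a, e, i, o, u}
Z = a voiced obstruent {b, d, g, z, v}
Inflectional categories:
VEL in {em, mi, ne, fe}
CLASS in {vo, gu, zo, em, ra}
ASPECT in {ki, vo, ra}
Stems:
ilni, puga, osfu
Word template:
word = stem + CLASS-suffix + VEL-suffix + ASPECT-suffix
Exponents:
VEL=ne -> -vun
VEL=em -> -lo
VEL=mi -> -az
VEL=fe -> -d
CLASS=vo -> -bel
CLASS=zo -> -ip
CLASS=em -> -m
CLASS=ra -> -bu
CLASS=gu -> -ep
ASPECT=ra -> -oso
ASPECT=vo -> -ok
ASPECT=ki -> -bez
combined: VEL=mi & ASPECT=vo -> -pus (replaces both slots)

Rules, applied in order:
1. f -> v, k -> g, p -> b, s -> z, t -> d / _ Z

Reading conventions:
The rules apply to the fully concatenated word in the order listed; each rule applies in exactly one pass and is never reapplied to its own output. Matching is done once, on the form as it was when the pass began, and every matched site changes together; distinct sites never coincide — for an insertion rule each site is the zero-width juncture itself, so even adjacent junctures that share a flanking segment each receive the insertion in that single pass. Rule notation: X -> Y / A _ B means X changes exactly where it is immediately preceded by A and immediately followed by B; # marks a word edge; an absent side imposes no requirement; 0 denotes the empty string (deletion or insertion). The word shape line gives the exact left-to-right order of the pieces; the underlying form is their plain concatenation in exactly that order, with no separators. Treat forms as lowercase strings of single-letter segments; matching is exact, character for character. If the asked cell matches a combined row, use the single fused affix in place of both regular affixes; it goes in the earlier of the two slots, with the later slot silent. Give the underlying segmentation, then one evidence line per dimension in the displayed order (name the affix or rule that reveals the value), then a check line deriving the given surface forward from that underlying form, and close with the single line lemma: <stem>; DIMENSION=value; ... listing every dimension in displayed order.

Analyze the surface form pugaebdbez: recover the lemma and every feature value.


underlying: puga-ep-d-bez
VEL=fe - signalled by the affix -d
CLASS=gu - signalled by the affix -ep
ASPECT=ki - signalled by the affix -bez
check: pugaepdbez -> pugaebdbez
lemma: puga; VEL=fe; CLASS=gu; ASPECT=ki


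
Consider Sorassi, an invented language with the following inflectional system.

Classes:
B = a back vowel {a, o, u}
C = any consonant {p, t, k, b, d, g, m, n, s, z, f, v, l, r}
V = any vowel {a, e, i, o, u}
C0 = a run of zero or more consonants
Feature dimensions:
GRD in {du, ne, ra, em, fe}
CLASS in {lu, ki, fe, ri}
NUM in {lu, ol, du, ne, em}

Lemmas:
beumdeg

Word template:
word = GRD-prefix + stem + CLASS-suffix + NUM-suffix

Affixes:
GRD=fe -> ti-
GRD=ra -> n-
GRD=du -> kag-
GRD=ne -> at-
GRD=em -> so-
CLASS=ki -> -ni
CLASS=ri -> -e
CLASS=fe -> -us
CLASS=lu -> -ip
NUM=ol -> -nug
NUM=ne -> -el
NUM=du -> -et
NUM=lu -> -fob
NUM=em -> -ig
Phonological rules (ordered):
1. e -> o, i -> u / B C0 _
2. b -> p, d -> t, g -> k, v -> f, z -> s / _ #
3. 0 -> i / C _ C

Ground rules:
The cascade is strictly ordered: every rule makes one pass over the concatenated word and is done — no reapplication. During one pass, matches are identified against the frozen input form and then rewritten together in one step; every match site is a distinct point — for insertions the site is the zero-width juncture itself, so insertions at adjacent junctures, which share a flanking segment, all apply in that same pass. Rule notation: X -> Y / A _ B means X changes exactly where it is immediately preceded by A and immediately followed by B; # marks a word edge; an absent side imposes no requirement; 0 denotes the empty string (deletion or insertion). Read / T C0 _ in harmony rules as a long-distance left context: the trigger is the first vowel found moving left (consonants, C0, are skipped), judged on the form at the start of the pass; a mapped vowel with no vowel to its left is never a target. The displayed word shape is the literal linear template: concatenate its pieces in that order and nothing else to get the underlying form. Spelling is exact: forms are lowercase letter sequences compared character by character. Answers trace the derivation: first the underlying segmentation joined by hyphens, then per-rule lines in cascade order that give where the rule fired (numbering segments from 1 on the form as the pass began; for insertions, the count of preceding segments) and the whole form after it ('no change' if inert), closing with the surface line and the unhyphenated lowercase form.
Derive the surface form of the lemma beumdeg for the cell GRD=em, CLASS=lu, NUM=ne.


underlying: so-beumdeg-ip-el
1. e -> o, i -> u / B C0 _: fires at position(s) 4, 8: soboumdogipel
2. b -> p, d -> t, g -> k, v -> f, z -> s / _ #: no change
3. 0 -> i / C _ C: inserts after position(s) 6: soboumidogipel
surface: soboumidogipel
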